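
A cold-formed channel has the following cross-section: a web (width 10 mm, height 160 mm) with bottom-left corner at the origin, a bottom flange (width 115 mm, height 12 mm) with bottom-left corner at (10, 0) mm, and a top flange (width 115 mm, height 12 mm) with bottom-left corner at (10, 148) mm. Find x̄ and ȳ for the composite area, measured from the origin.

x̄ = 44.56 mm, ȳ = 80.00 mm

web: A = 10 × 160 = 1600.00, centroid at (5.00, 80.00).
bottom flange: A = 115 × 12 = 1380.00, centroid at (67.50, 6.00).
top flange: A = 115 × 12 = 1380.00, centroid at (67.50, 154.00).
ΣA = 4360.00 mm²
ΣAx̄ = (1600.00)(5.00) + (1380.00)(67.50) + (1380.00)(67.50) = 194300.00 mm³
ΣAȳ = (1600.00)(80.00) + (1380.00)(6.00) + (1380.00)(154.00) = 348800.00 mm³
x̄ = 194300.00 / 4360.00 = 44.56 mm
ȳ = 348800.00 / 4360.00 = 80.00 mm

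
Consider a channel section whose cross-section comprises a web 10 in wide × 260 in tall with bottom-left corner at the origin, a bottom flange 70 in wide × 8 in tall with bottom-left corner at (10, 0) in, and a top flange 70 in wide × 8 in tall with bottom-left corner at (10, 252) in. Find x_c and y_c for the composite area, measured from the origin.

x_c = 17.04 in, y_c = 130.00 in

web: A = 10 × 260 = 2600.00, centroid at (5.00, 130.00).
bottom flange: A = 70 × 8 = 560.00, centroid at (45.00, 4.00).
top flange: A = 70 × 8 = 560.00, centroid at (45.00, 256.00).
ΣA = 3720.00 in²
ΣAx_c = (2600.00)(5.00) + (560.00)(45.00) + (560.00)(45.00) = 63400.00 in³
ΣAy_c = (2600.00)(130.00) + (560.00)(4.00) + (560.00)(256.00) = 483600.00 in³
x_c = 63400.00 / 3720.00 = 17.04 in
y_c = 483600.00 / 3720.00 = 130.00 in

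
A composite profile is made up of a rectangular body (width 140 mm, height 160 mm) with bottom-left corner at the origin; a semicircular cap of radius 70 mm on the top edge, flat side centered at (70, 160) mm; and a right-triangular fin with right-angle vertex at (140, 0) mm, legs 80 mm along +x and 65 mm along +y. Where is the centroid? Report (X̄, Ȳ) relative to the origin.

rectangular body: A = 140 × 160 = 22400.00, centroid at (70.00, 80.00).
semicircular top: A = ½π·70² = 7696.90, centroid at (70.00, 189.71).
triangular fin: A = ½·80·65 = 2600.00, centroid at (166.67, 21.67).
ΣA = 32696.90 mm²
ΣAX̄ = (22400.00)(70.00) + (7696.90)(70.00) + (2600.00)(166.67) = 2540116.47 mm³
ΣAȲ = (22400.00)(80.00) + (7696.90)(189.71) + (2600.00)(21.67) = 3308504.32 mm³
X̄ = 2540116.47 / 32696.90 = 77.69 mm
Ȳ = 3308504.32 / 32696.90 = 101.19 mm

X̄ = 77.69 mm, Ȳ = 101.19 mm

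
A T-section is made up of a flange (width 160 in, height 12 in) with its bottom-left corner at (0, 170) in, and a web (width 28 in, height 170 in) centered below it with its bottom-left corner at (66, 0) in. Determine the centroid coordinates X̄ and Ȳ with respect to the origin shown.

X̄ = 80.00 in, Ȳ = 111.16 in

web: A = 28 × 170 = 4760.00, centroid at (80.00, 85.00).
flange: A = 160 × 12 = 1920.00, centroid at (80.00, 176.00).
ΣA = 6680.00 in², ΣAX̄ = 534400.00 in³, ΣAȲ = 742520.00 in³.
X̄ = 534400.00/6680.00 = 80.00 in; Ȳ = 742520.00/6680.00 = 111.16 in.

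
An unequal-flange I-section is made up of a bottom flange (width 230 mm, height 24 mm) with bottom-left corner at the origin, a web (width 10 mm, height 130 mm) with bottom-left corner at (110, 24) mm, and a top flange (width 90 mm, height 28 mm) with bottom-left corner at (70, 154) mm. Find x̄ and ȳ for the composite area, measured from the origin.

x̄ = 115.00 mm, ȳ = 64.81 mm

Part | A | x̄ᵢ | ȳᵢ | A·x̄ᵢ | A·ȳᵢ
bottom flange | 5520.00 | 115.00 | 12.00 | 634800.00 | 66240.00
web | 1300.00 | 115.00 | 89.00 | 149500.00 | 115700.00
top flange | 2520.00 | 115.00 | 168.00 | 289800.00 | 423360.00
Σ | 9340.00 |  |  | 1074100.00 | 605300.00
x̄ = 1074100.00 / 9340.00 = 115.00 mm
ȳ = 605300.00 / 9340.00 = 64.81 mm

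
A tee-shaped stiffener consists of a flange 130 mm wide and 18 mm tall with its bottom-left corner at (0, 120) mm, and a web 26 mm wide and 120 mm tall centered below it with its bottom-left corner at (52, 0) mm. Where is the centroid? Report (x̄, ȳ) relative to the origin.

web: A = 26 × 120 = 3120.00, centroid at (65.00, 60.00).
flange: A = 130 × 18 = 2340.00, centroid at (65.00, 129.00).
ΣA = 5460.00 mm²
ΣAx̄ = (3120.00)(65.00) + (2340.00)(65.00) = 354900.00 mm³
ΣAȳ = (3120.00)(60.00) + (2340.00)(129.00) = 489060.00 mm³
x̄ = 354900.00 / 5460.00 = 65.00 mm
ȳ = 489060.00 / 5460.00 = 89.57 mm

x̄ = 65.00 mm, ȳ = 89.57 mm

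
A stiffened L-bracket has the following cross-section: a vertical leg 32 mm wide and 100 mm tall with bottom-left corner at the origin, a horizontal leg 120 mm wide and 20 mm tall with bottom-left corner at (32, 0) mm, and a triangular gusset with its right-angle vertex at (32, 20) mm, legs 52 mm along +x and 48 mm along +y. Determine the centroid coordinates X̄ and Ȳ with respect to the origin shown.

vertical leg: A = 32 × 100 = 3200.00, centroid at (16.00, 50.00).
horizontal leg: A = 120 × 20 = 2400.00, centroid at (92.00, 10.00).
gusset: A = ½·52·48 = 1248.00, centroid at (49.33, 36.00).
ΣA = 6848.00 mm²
ΣAX̄ = (3200.00)(16.00) + (2400.00)(92.00) + (1248.00)(49.33) = 333568.00 mm³
ΣAȲ = (3200.00)(50.00) + (2400.00)(10.00) + (1248.00)(36.00) = 228928.00 mm³
X̄ = 333568.00 / 6848.00 = 48.71 mm
Ȳ = 228928.00 / 6848.00 = 33.43 mm

X̄ = 48.71 mm, Ȳ = 33.43 mm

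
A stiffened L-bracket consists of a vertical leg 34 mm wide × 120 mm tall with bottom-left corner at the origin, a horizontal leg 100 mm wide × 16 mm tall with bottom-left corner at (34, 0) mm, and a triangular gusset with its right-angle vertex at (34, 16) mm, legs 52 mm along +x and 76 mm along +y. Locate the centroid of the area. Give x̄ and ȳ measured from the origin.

vertical leg: A = 34 × 120 = 4080.00, centroid at (17.00, 60.00).
horizontal leg: A = 100 × 16 = 1600.00, centroid at (84.00, 8.00).
gusset: A = ½·52·76 = 1976.00, centroid at (51.33, 41.33).
ΣA = 7656.00 mm², ΣAx̄ = 305194.67 mm³, ΣAȳ = 339274.67 mm³.
x̄ = 305194.67/7656.00 = 39.86 mm; ȳ = 339274.67/7656.00 = 44.31 mm.

x̄ = 39.86 mm, ȳ = 44.31 mm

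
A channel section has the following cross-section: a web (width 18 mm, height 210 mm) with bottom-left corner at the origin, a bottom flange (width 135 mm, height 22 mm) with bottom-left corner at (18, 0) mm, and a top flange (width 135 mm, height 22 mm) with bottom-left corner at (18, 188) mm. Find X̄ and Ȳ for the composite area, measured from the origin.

X̄ = 55.75 mm, Ȳ = 105.00 mm

Part | A | x̄ᵢ | ȳᵢ | A·x̄ᵢ | A·ȳᵢ
web | 3780.00 | 9.00 | 105.00 | 34020.00 | 396900.00
bottom flange | 2970.00 | 85.50 | 11.00 | 253935.00 | 32670.00
top flange | 2970.00 | 85.50 | 199.00 | 253935.00 | 591030.00
Σ | 9720.00 |  |  | 541890.00 | 1020600.00
X̄ = 541890.00 / 9720.00 = 55.75 mm
Ȳ = 1020600.00 / 9720.00 = 105.00 mm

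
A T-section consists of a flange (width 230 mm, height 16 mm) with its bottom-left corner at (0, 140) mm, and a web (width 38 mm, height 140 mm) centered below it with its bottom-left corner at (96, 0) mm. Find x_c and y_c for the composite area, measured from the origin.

web: A = 38 × 140 = 5320.00, centroid at (115.00, 70.00).
flange: A = 230 × 16 = 3680.00, centroid at (115.00, 148.00).
ΣA = 9000.00 mm², ΣAx_c = 1035000.00 mm³, ΣAy_c = 917040.00 mm³.
x_c = 1035000.00/9000.00 = 115.00 mm; y_c = 917040.00/9000.00 = 101.89 mm.

x_c = 115.00 mm, y_c = 101.89 mm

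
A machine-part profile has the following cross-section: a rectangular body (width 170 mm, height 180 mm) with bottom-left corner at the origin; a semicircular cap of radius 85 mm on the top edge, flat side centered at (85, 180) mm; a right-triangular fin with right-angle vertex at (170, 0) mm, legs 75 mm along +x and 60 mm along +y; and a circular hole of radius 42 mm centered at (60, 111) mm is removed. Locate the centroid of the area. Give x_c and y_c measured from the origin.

rectangular body: A = 170 × 180 = 30600.00, centroid at (85.00, 90.00).
semicircular top: A = ½π·85² = 11349.00, centroid at (85.00, 216.08).
triangular fin: A = ½·75·60 = 2250.00, centroid at (195.00, 20.00).
hole: A = −π·42² = -5541.77, centroid at (60.00, 111.00).
ΣA = 38657.23 mm²
ΣAx_c = (30600.00)(85.00) + (11349.00)(85.00) + (2250.00)(195.00) + (-5541.77)(60.00) = 3671909.13 mm³
ΣAy_c = (30600.00)(90.00) + (11349.00)(216.08) + (2250.00)(20.00) + (-5541.77)(111.00) = 4636100.88 mm³
x_c = 3671909.13 / 38657.23 = 94.99 mm
y_c = 4636100.88 / 38657.23 = 119.93 mm

x_c = 94.99 mm, y_c = 119.93 mm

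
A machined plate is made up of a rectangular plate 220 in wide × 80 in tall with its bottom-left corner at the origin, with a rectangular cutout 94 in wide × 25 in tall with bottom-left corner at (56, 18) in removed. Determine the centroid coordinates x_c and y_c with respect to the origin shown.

x_c = 111.08 in, y_c = 41.46 in

plate: A = 220 × 80 = 17600.00, centroid at (110.00, 40.00).
hole: A = −(94 × 25) = -2350.00, centroid at (103.00, 30.50).
ΣA = 15250.00 in², ΣAx_c = 1693950.00 in³, ΣAy_c = 632325.00 in³.
x_c = 1693950.00/15250.00 = 111.08 in; y_c = 632325.00/15250.00 = 41.46 in.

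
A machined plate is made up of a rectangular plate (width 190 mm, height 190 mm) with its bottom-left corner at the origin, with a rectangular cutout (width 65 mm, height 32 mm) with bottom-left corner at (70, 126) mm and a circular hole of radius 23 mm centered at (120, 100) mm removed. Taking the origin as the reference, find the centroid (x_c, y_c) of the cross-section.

plate: A = 190 × 190 = 36100.00, centroid at (95.00, 95.00).
hole 1: A = −(65 × 32) = -2080.00, centroid at (102.50, 142.00).
hole 2: A = −π·23² = -1661.90, centroid at (120.00, 100.00).
ΣA = 32358.10 mm², ΣAx_c = 3016871.70 mm³, ΣAy_c = 2967949.75 mm³.
x_c = 3016871.70/32358.10 = 93.23 mm; y_c = 2967949.75/32358.10 = 91.72 mm.

x_c = 93.23 mm, y_c = 91.72 mm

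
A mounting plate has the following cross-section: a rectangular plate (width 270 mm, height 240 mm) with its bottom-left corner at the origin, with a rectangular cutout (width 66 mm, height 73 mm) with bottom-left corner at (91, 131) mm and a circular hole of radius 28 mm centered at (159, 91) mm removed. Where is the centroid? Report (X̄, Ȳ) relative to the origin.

X̄ = 134.89 mm, Ȳ = 117.26 mm

plate: A = 270 × 240 = 64800.00, centroid at (135.00, 120.00).
hole 1: A = −(66 × 73) = -4818.00, centroid at (124.00, 167.50).
hole 2: A = −π·28² = -2463.01, centroid at (159.00, 91.00).
ΣA = 57518.99 mm²
ΣAX̄ = (64800.00)(135.00) + (-4818.00)(124.00) + (-2463.01)(159.00) = 7758949.63 mm³
ΣAȲ = (64800.00)(120.00) + (-4818.00)(167.50) + (-2463.01)(91.00) = 6744851.21 mm³
X̄ = 7758949.63 / 57518.99 = 134.89 mm
Ȳ = 6744851.21 / 57518.99 = 117.26 mm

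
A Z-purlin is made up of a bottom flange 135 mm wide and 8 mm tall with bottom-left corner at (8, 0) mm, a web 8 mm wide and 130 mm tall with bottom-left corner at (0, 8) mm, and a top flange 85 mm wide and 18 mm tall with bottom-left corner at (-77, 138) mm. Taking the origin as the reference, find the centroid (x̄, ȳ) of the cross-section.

x̄ = 9.02 mm, ȳ = 83.60 mm

bottom flange: A = 135 × 8 = 1080.00, centroid at (75.50, 4.00).
web: A = 8 × 130 = 1040.00, centroid at (4.00, 73.00).
top flange: A = 85 × 18 = 1530.00, centroid at (-34.50, 147.00).
ΣA = 3650.00 mm²
ΣAx̄ = (1080.00)(75.50) + (1040.00)(4.00) + (1530.00)(-34.50) = 32915.00 mm³
ΣAȳ = (1080.00)(4.00) + (1040.00)(73.00) + (1530.00)(147.00) = 305150.00 mm³
x̄ = 32915.00 / 3650.00 = 9.02 mm
ȳ = 305150.00 / 3650.00 = 83.60 mm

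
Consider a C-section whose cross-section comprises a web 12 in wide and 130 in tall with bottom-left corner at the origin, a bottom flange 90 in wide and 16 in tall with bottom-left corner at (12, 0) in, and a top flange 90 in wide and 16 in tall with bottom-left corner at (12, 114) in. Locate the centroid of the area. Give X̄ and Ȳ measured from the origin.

Part | A | x̄ᵢ | ȳᵢ | A·x̄ᵢ | A·ȳᵢ
web | 1560.00 | 6.00 | 65.00 | 9360.00 | 101400.00
bottom flange | 1440.00 | 57.00 | 8.00 | 82080.00 | 11520.00
top flange | 1440.00 | 57.00 | 122.00 | 82080.00 | 175680.00
Σ | 4440.00 |  |  | 173520.00 | 288600.00
X̄ = 173520.00 / 4440.00 = 39.08 in
Ȳ = 288600.00 / 4440.00 = 65.00 in

X̄ = 39.08 in, Ȳ = 65.00 in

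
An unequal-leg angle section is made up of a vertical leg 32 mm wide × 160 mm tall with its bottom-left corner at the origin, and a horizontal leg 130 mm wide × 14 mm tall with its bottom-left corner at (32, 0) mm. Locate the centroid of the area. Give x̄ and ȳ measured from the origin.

Part | A | x̄ᵢ | ȳᵢ | A·x̄ᵢ | A·ȳᵢ
vertical leg | 5120.00 | 16.00 | 80.00 | 81920.00 | 409600.00
horizontal leg | 1820.00 | 97.00 | 7.00 | 176540.00 | 12740.00
Σ | 6940.00 |  |  | 258460.00 | 422340.00
x̄ = 258460.00 / 6940.00 = 37.24 mm
ȳ = 422340.00 / 6940.00 = 60.86 mm

x̄ = 37.24 mm, ȳ = 60.86 mm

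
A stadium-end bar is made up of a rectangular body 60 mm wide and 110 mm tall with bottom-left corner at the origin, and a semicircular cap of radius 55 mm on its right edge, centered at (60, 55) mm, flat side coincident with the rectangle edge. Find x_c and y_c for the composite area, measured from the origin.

x_c = 52.33 mm, y_c = 55.00 mm

rectangular body: A = 60 × 110 = 6600.00, centroid at (30.00, 55.00).
semicircular end: A = ½π·55² = 4751.66, centroid at (83.34, 55.00).
ΣA = 11351.66 mm², ΣAx_c = 594016.20 mm³, ΣAy_c = 624341.24 mm³.
x_c = 594016.20/11351.66 = 52.33 mm; y_c = 624341.24/11351.66 = 55.00 mm.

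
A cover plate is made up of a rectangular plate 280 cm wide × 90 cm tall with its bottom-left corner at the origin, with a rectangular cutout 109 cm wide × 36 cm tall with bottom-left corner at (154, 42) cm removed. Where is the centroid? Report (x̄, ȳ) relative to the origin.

x̄ = 127.37 cm, ȳ = 42.23 cm

Part | A | x̄ᵢ | ȳᵢ | A·x̄ᵢ | A·ȳᵢ
plate | 25200.00 | 140.00 | 45.00 | 3528000.00 | 1134000.00
hole | -3924.00 | 208.50 | 60.00 | -818154.00 | -235440.00
Σ | 21276.00 |  |  | 2709846.00 | 898560.00
x̄ = 2709846.00 / 21276.00 = 127.37 cm
ȳ = 898560.00 / 21276.00 = 42.23 cm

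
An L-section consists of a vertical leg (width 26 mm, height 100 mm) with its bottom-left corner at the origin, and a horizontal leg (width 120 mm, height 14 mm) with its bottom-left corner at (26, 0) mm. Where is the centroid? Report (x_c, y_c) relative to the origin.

x_c = 41.65 mm, y_c = 33.12 mm

vertical leg: A = 26 × 100 = 2600.00, centroid at (13.00, 50.00).
horizontal leg: A = 120 × 14 = 1680.00, centroid at (86.00, 7.00).
ΣA = 4280.00 mm²
ΣAx_c = (2600.00)(13.00) + (1680.00)(86.00) = 178280.00 mm³
ΣAy_c = (2600.00)(50.00) + (1680.00)(7.00) = 141760.00 mm³
x_c = 178280.00 / 4280.00 = 41.65 mm
y_c = 141760.00 / 4280.00 = 33.12 mm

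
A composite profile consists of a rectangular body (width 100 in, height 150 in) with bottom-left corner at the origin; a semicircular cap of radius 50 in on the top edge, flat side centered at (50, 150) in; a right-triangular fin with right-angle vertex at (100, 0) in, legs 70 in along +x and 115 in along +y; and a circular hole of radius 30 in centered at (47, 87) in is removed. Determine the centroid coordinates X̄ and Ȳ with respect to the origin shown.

Part | A | x̄ᵢ | ȳᵢ | A·x̄ᵢ | A·ȳᵢ
rectangular body | 15000.00 | 50.00 | 75.00 | 750000.00 | 1125000.00
semicircular top | 3926.99 | 50.00 | 171.22 | 196349.54 | 672381.96
triangular fin | 4025.00 | 123.33 | 38.33 | 496416.67 | 154291.67
hole | -2827.43 | 47.00 | 87.00 | -132889.37 | -245986.70
Σ | 20124.56 |  |  | 1309876.84 | 1705686.92
X̄ = 1309876.84 / 20124.56 = 65.09 in
Ȳ = 1705686.92 / 20124.56 = 84.76 in

X̄ = 65.09 in, Ȳ = 84.76 in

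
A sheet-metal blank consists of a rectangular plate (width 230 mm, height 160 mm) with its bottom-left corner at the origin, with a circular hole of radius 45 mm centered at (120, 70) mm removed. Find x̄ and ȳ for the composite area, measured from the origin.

x̄ = 113.95 mm, ȳ = 82.09 mm

plate: A = 230 × 160 = 36800.00, centroid at (115.00, 80.00).
hole: A = −π·45² = -6361.73, centroid at (120.00, 70.00).
ΣA = 30438.27 mm²
ΣAx̄ = (36800.00)(115.00) + (-6361.73)(120.00) = 3468592.99 mm³
ΣAȳ = (36800.00)(80.00) + (-6361.73)(70.00) = 2498679.24 mm³
x̄ = 3468592.99 / 30438.27 = 113.95 mm
ȳ = 2498679.24 / 30438.27 = 82.09 mm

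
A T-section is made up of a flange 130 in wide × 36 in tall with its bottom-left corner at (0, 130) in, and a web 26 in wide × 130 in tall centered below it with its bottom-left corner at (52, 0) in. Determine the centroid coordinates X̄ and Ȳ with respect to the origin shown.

X̄ = 65.00 in, Ȳ = 113.19 in

web: A = 26 × 130 = 3380.00, centroid at (65.00, 65.00).
flange: A = 130 × 36 = 4680.00, centroid at (65.00, 148.00).
ΣA = 8060.00 in², ΣAX̄ = 523900.00 in³, ΣAȲ = 912340.00 in³.
X̄ = 523900.00/8060.00 = 65.00 in; Ȳ = 912340.00/8060.00 = 113.19 in.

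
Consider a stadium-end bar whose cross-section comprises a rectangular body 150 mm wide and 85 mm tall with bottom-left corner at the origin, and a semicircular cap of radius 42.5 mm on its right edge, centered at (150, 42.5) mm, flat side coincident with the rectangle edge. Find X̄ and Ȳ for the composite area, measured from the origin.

X̄ = 91.94 mm, Ȳ = 42.50 mm

rectangular body: A = 150 × 85 = 12750.00, centroid at (75.00, 42.50).
semicircular end: A = ½π·42.5² = 2837.25, centroid at (168.04, 42.50).
ΣA = 15587.25 mm², ΣAX̄ = 1433014.71 mm³, ΣAȲ = 662458.16 mm³.
X̄ = 1433014.71/15587.25 = 91.94 mm; Ȳ = 662458.16/15587.25 = 42.50 mm.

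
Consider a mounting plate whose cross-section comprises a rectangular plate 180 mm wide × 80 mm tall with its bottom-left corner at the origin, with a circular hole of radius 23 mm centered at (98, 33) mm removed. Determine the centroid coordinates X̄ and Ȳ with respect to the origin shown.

Part | A | x̄ᵢ | ȳᵢ | A·x̄ᵢ | A·ȳᵢ
plate | 14400.00 | 90.00 | 40.00 | 1296000.00 | 576000.00
hole | -1661.90 | 98.00 | 33.00 | -162866.45 | -54842.78
Σ | 12738.10 |  |  | 1133133.55 | 521157.22
X̄ = 1133133.55 / 12738.10 = 88.96 mm
Ȳ = 521157.22 / 12738.10 = 40.91 mm

X̄ = 88.96 mm, Ȳ = 40.91 mm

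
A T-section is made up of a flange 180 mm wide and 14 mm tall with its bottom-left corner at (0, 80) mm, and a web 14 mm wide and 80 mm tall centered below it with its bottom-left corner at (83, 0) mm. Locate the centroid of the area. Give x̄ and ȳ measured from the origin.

web: A = 14 × 80 = 1120.00, centroid at (90.00, 40.00).
flange: A = 180 × 14 = 2520.00, centroid at (90.00, 87.00).
ΣA = 3640.00 mm²
ΣAx̄ = (1120.00)(90.00) + (2520.00)(90.00) = 327600.00 mm³
ΣAȳ = (1120.00)(40.00) + (2520.00)(87.00) = 264040.00 mm³
x̄ = 327600.00 / 3640.00 = 90.00 mm
ȳ = 264040.00 / 3640.00 = 72.54 mm

x̄ = 90.00 mm, ȳ = 72.54 mm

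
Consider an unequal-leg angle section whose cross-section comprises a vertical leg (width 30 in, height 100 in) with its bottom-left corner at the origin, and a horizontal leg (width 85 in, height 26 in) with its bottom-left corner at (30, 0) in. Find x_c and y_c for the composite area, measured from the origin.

x_c = 39.39 in, y_c = 34.31 in

vertical leg: A = 30 × 100 = 3000.00, centroid at (15.00, 50.00).
horizontal leg: A = 85 × 26 = 2210.00, centroid at (72.50, 13.00).
ΣA = 5210.00 in²
ΣAx_c = (3000.00)(15.00) + (2210.00)(72.50) = 205225.00 in³
ΣAy_c = (3000.00)(50.00) + (2210.00)(13.00) = 178730.00 in³
x_c = 205225.00 / 5210.00 = 39.39 in
y_c = 178730.00 / 5210.00 = 34.31 in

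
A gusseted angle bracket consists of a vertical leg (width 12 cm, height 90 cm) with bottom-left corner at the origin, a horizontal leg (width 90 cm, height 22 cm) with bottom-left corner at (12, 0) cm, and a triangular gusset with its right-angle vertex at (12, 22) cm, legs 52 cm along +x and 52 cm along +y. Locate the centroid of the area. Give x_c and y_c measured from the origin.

vertical leg: A = 12 × 90 = 1080.00, centroid at (6.00, 45.00).
horizontal leg: A = 90 × 22 = 1980.00, centroid at (57.00, 11.00).
gusset: A = ½·52·52 = 1352.00, centroid at (29.33, 39.33).
ΣA = 4412.00 cm², ΣAx_c = 158998.67 cm³, ΣAy_c = 123558.67 cm³.
x_c = 158998.67/4412.00 = 36.04 cm; y_c = 123558.67/4412.00 = 28.01 cm.

x_c = 36.04 cm, y_c = 28.01 cm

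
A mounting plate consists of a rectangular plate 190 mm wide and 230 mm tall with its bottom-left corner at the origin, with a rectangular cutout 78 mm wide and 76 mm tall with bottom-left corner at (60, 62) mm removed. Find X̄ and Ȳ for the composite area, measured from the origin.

plate: A = 190 × 230 = 43700.00, centroid at (95.00, 115.00).
hole: A = −(78 × 76) = -5928.00, centroid at (99.00, 100.00).
ΣA = 37772.00 mm²
ΣAX̄ = (43700.00)(95.00) + (-5928.00)(99.00) = 3564628.00 mm³
ΣAȲ = (43700.00)(115.00) + (-5928.00)(100.00) = 4432700.00 mm³
X̄ = 3564628.00 / 37772.00 = 94.37 mm
Ȳ = 4432700.00 / 37772.00 = 117.35 mm

X̄ = 94.37 mm, Ȳ = 117.35 mm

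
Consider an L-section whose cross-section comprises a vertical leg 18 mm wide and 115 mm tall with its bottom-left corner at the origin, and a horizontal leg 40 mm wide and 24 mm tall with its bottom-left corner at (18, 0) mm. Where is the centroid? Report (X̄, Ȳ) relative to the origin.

vertical leg: A = 18 × 115 = 2070.00, centroid at (9.00, 57.50).
horizontal leg: A = 40 × 24 = 960.00, centroid at (38.00, 12.00).
ΣA = 3030.00 mm²
ΣAX̄ = (2070.00)(9.00) + (960.00)(38.00) = 55110.00 mm³
ΣAȲ = (2070.00)(57.50) + (960.00)(12.00) = 130545.00 mm³
X̄ = 55110.00 / 3030.00 = 18.19 mm
Ȳ = 130545.00 / 3030.00 = 43.08 mm

X̄ = 18.19 mm, Ȳ = 43.08 mm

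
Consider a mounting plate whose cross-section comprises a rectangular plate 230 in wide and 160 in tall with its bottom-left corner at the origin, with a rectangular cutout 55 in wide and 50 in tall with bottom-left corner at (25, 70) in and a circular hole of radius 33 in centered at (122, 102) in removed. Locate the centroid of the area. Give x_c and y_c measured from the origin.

plate: A = 230 × 160 = 36800.00, centroid at (115.00, 80.00).
hole 1: A = −(55 × 50) = -2750.00, centroid at (52.50, 95.00).
hole 2: A = −π·33² = -3421.19, centroid at (122.00, 102.00).
ΣA = 30628.81 in²
ΣAx_c = (36800.00)(115.00) + (-2750.00)(52.50) + (-3421.19)(122.00) = 3670239.28 in³
ΣAy_c = (36800.00)(80.00) + (-2750.00)(95.00) + (-3421.19)(102.00) = 2333788.17 in³
x_c = 3670239.28 / 30628.81 = 119.83 in
y_c = 2333788.17 / 30628.81 = 76.20 in

x_c = 119.83 in, y_c = 76.20 in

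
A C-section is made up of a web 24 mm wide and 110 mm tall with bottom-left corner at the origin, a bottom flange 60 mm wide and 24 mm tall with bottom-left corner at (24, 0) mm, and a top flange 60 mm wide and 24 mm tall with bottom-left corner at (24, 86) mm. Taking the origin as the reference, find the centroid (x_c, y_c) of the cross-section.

x_c = 33.91 mm, y_c = 55.00 mm

web: A = 24 × 110 = 2640.00, centroid at (12.00, 55.00).
bottom flange: A = 60 × 24 = 1440.00, centroid at (54.00, 12.00).
top flange: A = 60 × 24 = 1440.00, centroid at (54.00, 98.00).
ΣA = 5520.00 mm², ΣAx_c = 187200.00 mm³, ΣAy_c = 303600.00 mm³.
x_c = 187200.00/5520.00 = 33.91 mm; y_c = 303600.00/5520.00 = 55.00 mm.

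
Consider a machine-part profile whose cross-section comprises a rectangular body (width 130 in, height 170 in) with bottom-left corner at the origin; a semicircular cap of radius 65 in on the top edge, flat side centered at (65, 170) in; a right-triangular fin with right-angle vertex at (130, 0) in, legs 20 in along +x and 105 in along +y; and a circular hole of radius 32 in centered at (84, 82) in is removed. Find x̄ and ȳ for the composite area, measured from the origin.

x̄ = 65.53 in, ȳ = 111.51 in

rectangular body: A = 130 × 170 = 22100.00, centroid at (65.00, 85.00).
semicircular top: A = ½π·65² = 6636.61, centroid at (65.00, 197.59).
triangular fin: A = ½·20·105 = 1050.00, centroid at (136.67, 35.00).
hole: A = −π·32² = -3216.99, centroid at (84.00, 82.00).
ΣA = 26569.62 in², ΣAx̄ = 1741152.71 in³, ΣAȳ = 2962764.54 in³.
x̄ = 1741152.71/26569.62 = 65.53 in; ȳ = 2962764.54/26569.62 = 111.51 in.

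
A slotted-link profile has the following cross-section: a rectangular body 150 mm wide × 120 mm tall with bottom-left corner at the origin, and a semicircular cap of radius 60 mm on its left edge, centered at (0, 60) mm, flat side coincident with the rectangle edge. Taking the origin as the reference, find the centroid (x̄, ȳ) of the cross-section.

rectangular body: A = 150 × 120 = 18000.00, centroid at (75.00, 60.00).
semicircular end: A = ½π·60² = 5654.87, centroid at (-25.46, 60.00).
ΣA = 23654.87 mm², ΣAx̄ = 1206000.00 mm³, ΣAȳ = 1419292.01 mm³.
x̄ = 1206000.00/23654.87 = 50.98 mm; ȳ = 1419292.01/23654.87 = 60.00 mm.

x̄ = 50.98 mm, ȳ = 60.00 mm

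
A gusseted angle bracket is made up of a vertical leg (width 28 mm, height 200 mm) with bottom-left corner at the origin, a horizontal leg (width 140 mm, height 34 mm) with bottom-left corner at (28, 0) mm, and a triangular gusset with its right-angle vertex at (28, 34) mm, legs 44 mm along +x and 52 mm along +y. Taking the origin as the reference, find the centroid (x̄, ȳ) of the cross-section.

x̄ = 51.61 mm, ȳ = 60.82 mm

vertical leg: A = 28 × 200 = 5600.00, centroid at (14.00, 100.00).
horizontal leg: A = 140 × 34 = 4760.00, centroid at (98.00, 17.00).
gusset: A = ½·44·52 = 1144.00, centroid at (42.67, 51.33).
ΣA = 11504.00 mm², ΣAx̄ = 593690.67 mm³, ΣAȳ = 699645.33 mm³.
x̄ = 593690.67/11504.00 = 51.61 mm; ȳ = 699645.33/11504.00 = 60.82 mm.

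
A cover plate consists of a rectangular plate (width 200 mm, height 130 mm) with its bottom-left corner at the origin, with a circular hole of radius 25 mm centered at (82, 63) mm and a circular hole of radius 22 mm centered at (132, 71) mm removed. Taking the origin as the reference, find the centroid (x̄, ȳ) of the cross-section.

x̄ = 99.41 mm, ȳ = 64.77 mm

Part | A | x̄ᵢ | ȳᵢ | A·x̄ᵢ | A·ȳᵢ
plate | 26000.00 | 100.00 | 65.00 | 2600000.00 | 1690000.00
hole 1 | -1963.50 | 82.00 | 63.00 | -161006.62 | -123700.21
hole 2 | -1520.53 | 132.00 | 71.00 | -200710.07 | -107957.69
Σ | 22515.97 |  |  | 2238283.31 | 1458342.10
x̄ = 2238283.31 / 22515.97 = 99.41 mm
ȳ = 1458342.10 / 22515.97 = 64.77 mm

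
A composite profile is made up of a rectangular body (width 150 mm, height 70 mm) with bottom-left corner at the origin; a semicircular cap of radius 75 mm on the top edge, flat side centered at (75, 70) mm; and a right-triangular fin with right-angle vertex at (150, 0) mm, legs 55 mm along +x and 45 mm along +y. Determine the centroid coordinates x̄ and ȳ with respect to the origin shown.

Part | A | x̄ᵢ | ȳᵢ | A·x̄ᵢ | A·ȳᵢ
rectangular body | 10500.00 | 75.00 | 35.00 | 787500.00 | 367500.00
semicircular top | 8835.73 | 75.00 | 101.83 | 662679.70 | 899751.05
triangular fin | 1237.50 | 168.33 | 15.00 | 208312.50 | 18562.50
Σ | 20573.23 |  |  | 1658492.20 | 1285813.55
x̄ = 1658492.20 / 20573.23 = 80.61 mm
ȳ = 1285813.55 / 20573.23 = 62.50 mm

x̄ = 80.61 mm, ȳ = 62.50 mm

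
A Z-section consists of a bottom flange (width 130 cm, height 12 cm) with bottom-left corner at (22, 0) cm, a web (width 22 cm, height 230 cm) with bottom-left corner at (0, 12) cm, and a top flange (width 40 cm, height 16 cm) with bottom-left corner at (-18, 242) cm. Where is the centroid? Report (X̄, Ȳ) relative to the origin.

X̄ = 26.54 cm, Ȳ = 111.84 cm

bottom flange: A = 130 × 12 = 1560.00, centroid at (87.00, 6.00).
web: A = 22 × 230 = 5060.00, centroid at (11.00, 127.00).
top flange: A = 40 × 16 = 640.00, centroid at (2.00, 250.00).
ΣA = 7260.00 cm², ΣAX̄ = 192660.00 cm³, ΣAȲ = 811980.00 cm³.
X̄ = 192660.00/7260.00 = 26.54 cm; Ȳ = 811980.00/7260.00 = 111.84 cm.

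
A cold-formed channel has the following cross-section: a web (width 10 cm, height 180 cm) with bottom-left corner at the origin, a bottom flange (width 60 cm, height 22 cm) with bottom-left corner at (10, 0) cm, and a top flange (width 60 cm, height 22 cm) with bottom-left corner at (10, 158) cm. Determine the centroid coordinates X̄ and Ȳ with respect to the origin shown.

X̄ = 25.81 cm, Ȳ = 90.00 cm

web: A = 10 × 180 = 1800.00, centroid at (5.00, 90.00).
bottom flange: A = 60 × 22 = 1320.00, centroid at (40.00, 11.00).
top flange: A = 60 × 22 = 1320.00, centroid at (40.00, 169.00).
ΣA = 4440.00 cm²
ΣAX̄ = (1800.00)(5.00) + (1320.00)(40.00) + (1320.00)(40.00) = 114600.00 cm³
ΣAȲ = (1800.00)(90.00) + (1320.00)(11.00) + (1320.00)(169.00) = 399600.00 cm³
X̄ = 114600.00 / 4440.00 = 25.81 cm
Ȳ = 399600.00 / 4440.00 = 90.00 cm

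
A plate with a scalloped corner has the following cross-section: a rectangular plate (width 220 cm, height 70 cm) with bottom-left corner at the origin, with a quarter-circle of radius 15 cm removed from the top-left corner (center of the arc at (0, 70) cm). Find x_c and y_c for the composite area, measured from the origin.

Part | A | x̄ᵢ | ȳᵢ | A·x̄ᵢ | A·ȳᵢ
plate | 15400.00 | 110.00 | 35.00 | 1694000.00 | 539000.00
removed quarter-circle | -176.71 | 6.37 | 63.63 | -1125.00 | -11245.02
Σ | 15223.29 |  |  | 1692875.00 | 527754.98
x_c = 1692875.00 / 15223.29 = 111.20 cm
y_c = 527754.98 / 15223.29 = 34.67 cm

x_c = 111.20 cm, y_c = 34.67 cm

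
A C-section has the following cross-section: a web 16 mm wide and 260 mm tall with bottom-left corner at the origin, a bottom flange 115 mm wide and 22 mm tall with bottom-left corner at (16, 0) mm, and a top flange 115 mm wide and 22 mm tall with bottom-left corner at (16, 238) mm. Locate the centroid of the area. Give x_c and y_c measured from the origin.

Part | A | x̄ᵢ | ȳᵢ | A·x̄ᵢ | A·ȳᵢ
web | 4160.00 | 8.00 | 130.00 | 33280.00 | 540800.00
bottom flange | 2530.00 | 73.50 | 11.00 | 185955.00 | 27830.00
top flange | 2530.00 | 73.50 | 249.00 | 185955.00 | 629970.00
Σ | 9220.00 |  |  | 405190.00 | 1198600.00
x_c = 405190.00 / 9220.00 = 43.95 mm
y_c = 1198600.00 / 9220.00 = 130.00 mm

x_c = 43.95 mm, y_c = 130.00 mm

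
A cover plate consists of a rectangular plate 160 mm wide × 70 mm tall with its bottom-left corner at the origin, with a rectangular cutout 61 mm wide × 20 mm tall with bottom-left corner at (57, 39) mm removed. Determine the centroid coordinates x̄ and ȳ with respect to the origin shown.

x̄ = 79.08 mm, ȳ = 33.29 mm

Part | A | x̄ᵢ | ȳᵢ | A·x̄ᵢ | A·ȳᵢ
plate | 11200.00 | 80.00 | 35.00 | 896000.00 | 392000.00
hole | -1220.00 | 87.50 | 49.00 | -106750.00 | -59780.00
Σ | 9980.00 |  |  | 789250.00 | 332220.00
x̄ = 789250.00 / 9980.00 = 79.08 mm
ȳ = 332220.00 / 9980.00 = 33.29 mm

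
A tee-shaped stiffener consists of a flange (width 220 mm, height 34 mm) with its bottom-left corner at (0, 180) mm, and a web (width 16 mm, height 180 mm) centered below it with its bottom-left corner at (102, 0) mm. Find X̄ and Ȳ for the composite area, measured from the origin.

web: A = 16 × 180 = 2880.00, centroid at (110.00, 90.00).
flange: A = 220 × 34 = 7480.00, centroid at (110.00, 197.00).
ΣA = 10360.00 mm², ΣAX̄ = 1139600.00 mm³, ΣAȲ = 1732760.00 mm³.
X̄ = 1139600.00/10360.00 = 110.00 mm; Ȳ = 1732760.00/10360.00 = 167.25 mm.

X̄ = 110.00 mm, Ȳ = 167.25 mm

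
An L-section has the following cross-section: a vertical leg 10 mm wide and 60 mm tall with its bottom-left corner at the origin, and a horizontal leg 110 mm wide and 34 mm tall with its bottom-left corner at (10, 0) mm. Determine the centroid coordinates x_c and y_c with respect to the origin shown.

x_c = 56.71 mm, y_c = 18.80 mm

Part | A | x̄ᵢ | ȳᵢ | A·x̄ᵢ | A·ȳᵢ
vertical leg | 600.00 | 5.00 | 30.00 | 3000.00 | 18000.00
horizontal leg | 3740.00 | 65.00 | 17.00 | 243100.00 | 63580.00
Σ | 4340.00 |  |  | 246100.00 | 81580.00
x_c = 246100.00 / 4340.00 = 56.71 mm
y_c = 81580.00 / 4340.00 = 18.80 mm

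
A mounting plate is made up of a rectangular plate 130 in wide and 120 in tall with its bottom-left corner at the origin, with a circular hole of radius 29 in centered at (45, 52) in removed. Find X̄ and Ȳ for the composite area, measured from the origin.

Part | A | x̄ᵢ | ȳᵢ | A·x̄ᵢ | A·ȳᵢ
plate | 15600.00 | 65.00 | 60.00 | 1014000.00 | 936000.00
hole | -2642.08 | 45.00 | 52.00 | -118893.57 | -137388.13
Σ | 12957.92 |  |  | 895106.43 | 798611.87
X̄ = 895106.43 / 12957.92 = 69.08 in
Ȳ = 798611.87 / 12957.92 = 61.63 in

X̄ = 69.08 in, Ȳ = 61.63 in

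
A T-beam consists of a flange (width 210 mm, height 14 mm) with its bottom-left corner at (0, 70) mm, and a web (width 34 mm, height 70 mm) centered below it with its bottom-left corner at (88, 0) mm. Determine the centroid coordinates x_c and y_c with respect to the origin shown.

x_c = 105.00 mm, y_c = 58.21 mm

web: A = 34 × 70 = 2380.00, centroid at (105.00, 35.00).
flange: A = 210 × 14 = 2940.00, centroid at (105.00, 77.00).
ΣA = 5320.00 mm²
ΣAx_c = (2380.00)(105.00) + (2940.00)(105.00) = 558600.00 mm³
ΣAy_c = (2380.00)(35.00) + (2940.00)(77.00) = 309680.00 mm³
x_c = 558600.00 / 5320.00 = 105.00 mm
y_c = 309680.00 / 5320.00 = 58.21 mm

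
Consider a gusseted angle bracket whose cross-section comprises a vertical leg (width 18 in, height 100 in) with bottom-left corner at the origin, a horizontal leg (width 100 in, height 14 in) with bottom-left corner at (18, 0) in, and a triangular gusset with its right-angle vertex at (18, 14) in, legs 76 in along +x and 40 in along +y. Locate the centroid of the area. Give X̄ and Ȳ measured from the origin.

vertical leg: A = 18 × 100 = 1800.00, centroid at (9.00, 50.00).
horizontal leg: A = 100 × 14 = 1400.00, centroid at (68.00, 7.00).
gusset: A = ½·76·40 = 1520.00, centroid at (43.33, 27.33).
ΣA = 4720.00 in², ΣAX̄ = 177266.67 in³, ΣAȲ = 141346.67 in³.
X̄ = 177266.67/4720.00 = 37.56 in; Ȳ = 141346.67/4720.00 = 29.95 in.

X̄ = 37.56 in, Ȳ = 29.95 in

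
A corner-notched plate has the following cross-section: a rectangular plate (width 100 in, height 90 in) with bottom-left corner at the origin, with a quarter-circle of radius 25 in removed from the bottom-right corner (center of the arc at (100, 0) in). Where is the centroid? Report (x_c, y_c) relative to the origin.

x_c = 47.73 in, y_c = 46.98 in

Part | A | x̄ᵢ | ȳᵢ | A·x̄ᵢ | A·ȳᵢ
plate | 9000.00 | 50.00 | 45.00 | 450000.00 | 405000.00
removed quarter-circle | -490.87 | 89.39 | 10.61 | -43879.05 | -5208.33
Σ | 8509.13 |  |  | 406120.95 | 399791.67
x_c = 406120.95 / 8509.13 = 47.73 in
y_c = 399791.67 / 8509.13 = 46.98 in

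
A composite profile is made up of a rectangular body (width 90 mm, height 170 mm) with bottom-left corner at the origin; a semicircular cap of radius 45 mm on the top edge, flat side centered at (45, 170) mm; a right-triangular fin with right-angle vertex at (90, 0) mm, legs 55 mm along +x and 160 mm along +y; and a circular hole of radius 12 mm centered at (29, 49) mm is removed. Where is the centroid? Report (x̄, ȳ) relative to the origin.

Part | A | x̄ᵢ | ȳᵢ | A·x̄ᵢ | A·ȳᵢ
rectangular body | 15300.00 | 45.00 | 85.00 | 688500.00 | 1300500.00
semicircular top | 3180.86 | 45.00 | 189.10 | 143138.82 | 601496.64
triangular fin | 4400.00 | 108.33 | 53.33 | 476666.67 | 234666.67
hole | -452.39 | 29.00 | 49.00 | -13119.29 | -22167.08
Σ | 22428.47 |  |  | 1295186.19 | 2114496.22
x̄ = 1295186.19 / 22428.47 = 57.75 mm
ȳ = 2114496.22 / 22428.47 = 94.28 mm

x̄ = 57.75 mm, ȳ = 94.28 mm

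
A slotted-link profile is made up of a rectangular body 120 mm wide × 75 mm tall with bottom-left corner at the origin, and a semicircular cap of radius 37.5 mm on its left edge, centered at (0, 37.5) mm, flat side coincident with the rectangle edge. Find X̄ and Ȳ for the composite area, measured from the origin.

X̄ = 45.04 mm, Ȳ = 37.50 mm

rectangular body: A = 120 × 75 = 9000.00, centroid at (60.00, 37.50).
semicircular end: A = ½π·37.5² = 2208.93, centroid at (-15.92, 37.50).
ΣA = 11208.93 mm²
ΣAX̄ = (9000.00)(60.00) + (2208.93)(-15.92) = 504843.75 mm³
ΣAȲ = (9000.00)(37.50) + (2208.93)(37.50) = 420334.96 mm³
X̄ = 504843.75 / 11208.93 = 45.04 mm
Ȳ = 420334.96 / 11208.93 = 37.50 mm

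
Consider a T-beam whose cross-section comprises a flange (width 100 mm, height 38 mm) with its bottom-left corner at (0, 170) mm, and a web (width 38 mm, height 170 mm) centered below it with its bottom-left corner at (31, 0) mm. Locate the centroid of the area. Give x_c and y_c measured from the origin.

web: A = 38 × 170 = 6460.00, centroid at (50.00, 85.00).
flange: A = 100 × 38 = 3800.00, centroid at (50.00, 189.00).
ΣA = 10260.00 mm²
ΣAx_c = (6460.00)(50.00) + (3800.00)(50.00) = 513000.00 mm³
ΣAy_c = (6460.00)(85.00) + (3800.00)(189.00) = 1267300.00 mm³
x_c = 513000.00 / 10260.00 = 50.00 mm
y_c = 1267300.00 / 10260.00 = 123.52 mm

x_c = 50.00 mm, y_c = 123.52 mm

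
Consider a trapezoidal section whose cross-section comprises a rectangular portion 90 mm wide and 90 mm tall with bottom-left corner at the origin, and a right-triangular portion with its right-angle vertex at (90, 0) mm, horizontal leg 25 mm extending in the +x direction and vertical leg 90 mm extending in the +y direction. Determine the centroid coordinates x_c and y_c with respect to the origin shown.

rectangular portion: A = 90 × 90 = 8100.00, centroid at (45.00, 45.00).
triangular portion: A = ½·25·90 = 1125.00, centroid at (98.33, 30.00).
ΣA = 9225.00 mm²
ΣAx_c = (8100.00)(45.00) + (1125.00)(98.33) = 475125.00 mm³
ΣAy_c = (8100.00)(45.00) + (1125.00)(30.00) = 398250.00 mm³
x_c = 475125.00 / 9225.00 = 51.50 mm
y_c = 398250.00 / 9225.00 = 43.17 mm

x_c = 51.50 mm, y_c = 43.17 mm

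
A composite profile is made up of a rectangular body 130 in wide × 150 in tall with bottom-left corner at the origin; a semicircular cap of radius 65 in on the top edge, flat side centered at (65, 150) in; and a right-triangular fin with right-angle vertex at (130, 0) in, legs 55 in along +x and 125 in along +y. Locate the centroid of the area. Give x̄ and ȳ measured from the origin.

Part | A | x̄ᵢ | ȳᵢ | A·x̄ᵢ | A·ȳᵢ
rectangular body | 19500.00 | 65.00 | 75.00 | 1267500.00 | 1462500.00
semicircular top | 6636.61 | 65.00 | 177.59 | 431379.94 | 1178575.51
triangular fin | 3437.50 | 148.33 | 41.67 | 509895.83 | 143229.17
Σ | 29574.11 |  |  | 2208775.77 | 2784304.67
x̄ = 2208775.77 / 29574.11 = 74.69 in
ȳ = 2784304.67 / 29574.11 = 94.15 in

x̄ = 74.69 in, ȳ = 94.15 in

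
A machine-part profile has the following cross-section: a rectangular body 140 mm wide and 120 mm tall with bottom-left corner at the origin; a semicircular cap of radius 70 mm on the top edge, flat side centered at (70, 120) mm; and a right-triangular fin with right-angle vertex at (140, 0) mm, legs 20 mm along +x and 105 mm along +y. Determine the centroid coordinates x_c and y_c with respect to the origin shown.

x_c = 73.15 mm, y_c = 86.00 mm

rectangular body: A = 140 × 120 = 16800.00, centroid at (70.00, 60.00).
semicircular top: A = ½π·70² = 7696.90, centroid at (70.00, 149.71).
triangular fin: A = ½·20·105 = 1050.00, centroid at (146.67, 35.00).
ΣA = 25546.90 mm²
ΣAx_c = (16800.00)(70.00) + (7696.90)(70.00) + (1050.00)(146.67) = 1868783.14 mm³
ΣAy_c = (16800.00)(60.00) + (7696.90)(149.71) + (1050.00)(35.00) = 2197044.91 mm³
x_c = 1868783.14 / 25546.90 = 73.15 mm
y_c = 2197044.91 / 25546.90 = 86.00 mm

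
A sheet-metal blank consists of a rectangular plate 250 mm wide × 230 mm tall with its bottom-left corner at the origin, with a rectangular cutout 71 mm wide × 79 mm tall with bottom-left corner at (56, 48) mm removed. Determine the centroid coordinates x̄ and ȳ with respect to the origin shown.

x̄ = 128.62 mm, ȳ = 117.97 mm

plate: A = 250 × 230 = 57500.00, centroid at (125.00, 115.00).
hole: A = −(71 × 79) = -5609.00, centroid at (91.50, 87.50).
ΣA = 51891.00 mm²
ΣAx̄ = (57500.00)(125.00) + (-5609.00)(91.50) = 6674276.50 mm³
ΣAȳ = (57500.00)(115.00) + (-5609.00)(87.50) = 6121712.50 mm³
x̄ = 6674276.50 / 51891.00 = 128.62 mm
ȳ = 6121712.50 / 51891.00 = 117.97 mm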